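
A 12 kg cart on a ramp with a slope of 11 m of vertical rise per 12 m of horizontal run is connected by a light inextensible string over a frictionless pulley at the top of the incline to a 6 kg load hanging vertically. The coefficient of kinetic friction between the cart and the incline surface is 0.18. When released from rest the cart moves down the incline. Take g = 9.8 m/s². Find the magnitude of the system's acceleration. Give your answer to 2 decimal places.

0.28 m/s²

For the cart on the incline: the weight component along the slope is m₁g sin 42.51° = 12 × 9.8 × 0.6757 = 79.462 N and the normal force is N = m₁g cos 42.51° = 86.689 N.
Kinetic friction opposes the cart's motion down the incline: f = μN = 0.18 × 86.689 = 15.604 N acting up the slope.
Newton's second law for the cart (down-slope positive): 79.462 − 15.604 − T = 12 a. For the hanging load (upward positive): T − 6 × 9.8 = 6 a.
Adding the two equations eliminates T: 5.058 = 18 a, so a = 0.2810 m/s².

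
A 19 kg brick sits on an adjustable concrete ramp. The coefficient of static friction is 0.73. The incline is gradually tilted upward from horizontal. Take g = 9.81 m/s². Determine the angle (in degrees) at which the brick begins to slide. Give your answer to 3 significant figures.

36.1°

At the threshold of sliding, static friction is at its maximum μ_s N and exactly balances the weight component along the incline: mg sin θ = μ_s mg cos θ.
Hence tan θ = μ_s = 0.73, so θ = arctan(0.73) = 36.1294°.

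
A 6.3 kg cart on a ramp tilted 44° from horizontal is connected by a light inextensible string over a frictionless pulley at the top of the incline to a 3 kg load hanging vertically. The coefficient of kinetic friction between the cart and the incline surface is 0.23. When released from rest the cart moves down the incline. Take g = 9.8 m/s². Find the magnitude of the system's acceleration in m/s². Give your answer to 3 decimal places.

For the cart on the incline: the weight component along the slope is m₁g sin 44° = 6.3 × 9.8 × 0.6947 = 42.891 N and the normal force is N = m₁g cos 44° = 44.412 N.
Kinetic friction opposes the cart's motion down the incline: f = μN = 0.23 × 44.412 = 10.215 N acting up the slope.
Newton's second law for the cart (down-slope positive): 42.891 − 10.215 − T = 6.3 a. For the hanging load (upward positive): T − 3 × 9.8 = 3 a.
Adding the two equations eliminates T: 3.276 = 9.3 a, so a = 0.3523 m/s².

0.352 m/s²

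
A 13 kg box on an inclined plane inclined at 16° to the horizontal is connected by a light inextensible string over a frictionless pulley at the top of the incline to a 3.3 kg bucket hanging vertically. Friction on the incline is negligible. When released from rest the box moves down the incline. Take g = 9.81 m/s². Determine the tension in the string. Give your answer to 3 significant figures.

32.9 N

For the box on the incline: the weight component along the slope is m₁g sin 16° = 13 × 9.81 × 0.2756 = 35.147 N and the normal force is N = m₁g cos 16° = 122.590 N.
Newton's second law for the box (down-slope positive): 35.147 − T = 13 a. For the hanging bucket (upward positive): T − 3.3 × 9.81 = 3.3 a.
Adding the two equations eliminates T: 2.774 = 16.3 a, so a = 0.1702 m/s².
Then from the hanging bucket's equation, T = 3.3 × (9.81 + 0.1702) = 32.935 N.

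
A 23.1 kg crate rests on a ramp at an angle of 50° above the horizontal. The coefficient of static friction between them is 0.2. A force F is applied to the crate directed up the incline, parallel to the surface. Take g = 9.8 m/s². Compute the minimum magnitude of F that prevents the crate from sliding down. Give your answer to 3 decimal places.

144.314 N

The normal force is N = mg cos 50° = 145.514 N. With F at its minimum the crate is on the verge of sliding down, so static friction is at its maximum μ_s N = 0.2 × 145.514 = 29.103 N and acts up the slope.
Equilibrium along the incline: F + μ_s N = mg sin 50°, so F = 173.417 − 29.103 = 144.314 N.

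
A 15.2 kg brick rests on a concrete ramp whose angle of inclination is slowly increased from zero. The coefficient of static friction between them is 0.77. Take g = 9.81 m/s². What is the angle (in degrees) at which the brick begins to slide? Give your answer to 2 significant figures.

38°

At the threshold of sliding, static friction is at its maximum μ_s N and exactly balances the weight component along the incline: mg sin θ = μ_s mg cos θ.
Hence tan θ = μ_s = 0.77, so θ = arctan(0.77) = 37.5963°.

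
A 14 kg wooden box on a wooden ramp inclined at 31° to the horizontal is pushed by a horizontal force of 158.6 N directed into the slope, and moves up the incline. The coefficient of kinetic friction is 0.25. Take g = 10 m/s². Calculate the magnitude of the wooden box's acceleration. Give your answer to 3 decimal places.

The horizontal push has components F cos 31° = 158.6 × 0.8572 = 135.952 N up the incline and F sin 31° = 158.6 × 0.5150 = 81.679 N pressing into the surface.
The normal force is therefore N = mg cos 31° + F sin 31° = 120.008 + 81.679 = 201.687 N, and kinetic friction down the slope is μN = 0.25 × 201.687 = 50.422 N.
Along the incline: F cos 31° − mg sin 31° − μN = ma, so 135.952 − 72.100 − 50.422 = 14 a, giving a = 0.9593 m/s².

0.959 m/s²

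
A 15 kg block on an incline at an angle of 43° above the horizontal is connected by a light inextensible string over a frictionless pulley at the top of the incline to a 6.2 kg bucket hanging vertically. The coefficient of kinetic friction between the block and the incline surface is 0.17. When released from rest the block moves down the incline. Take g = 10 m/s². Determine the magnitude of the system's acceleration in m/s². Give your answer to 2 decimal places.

For the block on the incline: the weight component along the slope is m₁g sin 43° = 15 × 10 × 0.6820 = 102.300 N and the normal force is N = m₁g cos 43° = 109.703 N.
Kinetic friction opposes the block's motion down the incline: f = μN = 0.17 × 109.703 = 18.650 N acting up the slope.
Newton's second law for the block (down-slope positive): 102.300 − 18.650 − T = 15 a. For the hanging bucket (upward positive): T − 6.2 × 10 = 6.2 a.
Adding the two equations eliminates T: 21.650 = 21.2 a, so a = 1.0212 m/s².

1.02 m/s²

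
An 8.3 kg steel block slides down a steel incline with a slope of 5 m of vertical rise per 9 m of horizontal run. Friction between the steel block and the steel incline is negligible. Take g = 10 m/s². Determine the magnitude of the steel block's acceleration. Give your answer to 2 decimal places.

Resolving the weight along the incline: the component pulling the steel block down the slope is mg sin 29.05° = 8.3 × 10 × 0.4856 = 40.305 N, and the normal force is N = mg cos 29.05° = 8.3 × 10 × 0.8742 = 72.559 N.
With no friction the net force along the incline is 40.305 N, so a = g sin 29.05° = 40.305 / 8.3 = 4.8560 m/s².

4.86 m/s²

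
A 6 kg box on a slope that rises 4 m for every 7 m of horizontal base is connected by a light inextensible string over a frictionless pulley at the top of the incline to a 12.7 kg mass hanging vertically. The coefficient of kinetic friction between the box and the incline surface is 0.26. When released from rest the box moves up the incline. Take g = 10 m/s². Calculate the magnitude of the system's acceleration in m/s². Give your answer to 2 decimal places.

4.48 m/s²

For the box on the incline: the weight component along the slope is m₁g sin 29.74° = 6 × 10 × 0.4961 = 29.766 N and the normal force is N = m₁g cos 29.74° = 52.095 N.
Kinetic friction opposes the box's motion up the incline: f = μN = 0.26 × 52.095 = 13.545 N acting down the slope.
Newton's second law for the box (up-slope positive): T − 29.766 − 13.545 = 6 a. For the hanging mass (downward positive): 12.7 × 10 − T = 12.7 a.
Adding the two equations eliminates T: 83.689 = 18.7 a, so a = 4.4753 m/s².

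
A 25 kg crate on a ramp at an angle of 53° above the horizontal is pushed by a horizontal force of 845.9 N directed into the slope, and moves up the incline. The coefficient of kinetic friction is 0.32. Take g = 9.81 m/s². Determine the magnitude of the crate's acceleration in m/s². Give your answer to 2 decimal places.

The horizontal push has components F cos 53° = 845.9 × 0.6018 = 509.063 N up the incline and F sin 53° = 845.9 × 0.7986 = 675.536 N pressing into the surface.
The normal force is therefore N = mg cos 53° + F sin 53° = 147.591 + 675.536 = 823.127 N, and kinetic friction down the slope is μN = 0.32 × 823.127 = 263.401 N.
Along the incline: F cos 53° − mg sin 53° − μN = ma, so 509.063 − 195.857 − 263.401 = 25 a, giving a = 1.9922 m/s².

1.99 m/s²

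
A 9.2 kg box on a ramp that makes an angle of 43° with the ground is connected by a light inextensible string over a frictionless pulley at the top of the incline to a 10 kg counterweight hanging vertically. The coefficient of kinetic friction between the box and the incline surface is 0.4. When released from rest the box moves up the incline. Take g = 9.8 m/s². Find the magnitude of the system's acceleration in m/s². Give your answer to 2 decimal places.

For the box on the incline: the weight component along the slope is m₁g sin 43° = 9.2 × 9.8 × 0.6820 = 61.489 N and the normal force is N = m₁g cos 43° = 65.939 N.
Kinetic friction opposes the box's motion up the incline: f = μN = 0.4 × 65.939 = 26.376 N acting down the slope.
Newton's second law for the box (up-slope positive): T − 61.489 − 26.376 = 9.2 a. For the hanging counterweight (downward positive): 10 × 9.8 − T = 10 a.
Adding the two equations eliminates T: 10.135 = 19.2 a, so a = 0.5279 m/s².

0.53 m/s²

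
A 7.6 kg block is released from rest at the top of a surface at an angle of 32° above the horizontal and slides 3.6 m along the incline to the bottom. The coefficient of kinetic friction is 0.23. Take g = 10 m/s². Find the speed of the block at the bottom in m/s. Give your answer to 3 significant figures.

4.91 m/s

The weight component along the incline is mg sin 32° = 40.274 N and the normal force is N = mg cos 32° = 64.452 N.
Friction up the slope is f = μN = 0.23 × 64.452 = 14.824 N, so the net downslope force is 40.274 − 14.824 = 25.450 N and a = 25.450 / 7.6 = 3.3487 m/s².
Starting from rest over a distance of 3.6 m, v² = 2aL = 2 × 3.3487 × 3.6 = 24.1106, so v = 4.9103 m/s.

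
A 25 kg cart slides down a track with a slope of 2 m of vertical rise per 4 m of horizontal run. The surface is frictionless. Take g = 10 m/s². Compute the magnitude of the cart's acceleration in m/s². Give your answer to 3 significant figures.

Resolving the weight along the incline: the component pulling the cart down the slope is mg sin 26.57° = 25 × 10 × 0.4472 = 111.800 N, and the normal force is N = mg cos 26.57° = 25 × 10 × 0.8944 = 223.600 N.
With no friction the net force along the incline is 111.800 N, so a = g sin 26.57° = 111.800 / 25 = 4.4720 m/s².

4.47 m/s²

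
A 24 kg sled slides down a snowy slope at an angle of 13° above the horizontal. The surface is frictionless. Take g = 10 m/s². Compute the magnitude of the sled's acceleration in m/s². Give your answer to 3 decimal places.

Resolving the weight along the incline: the component pulling the sled down the slope is mg sin 13° = 24 × 10 × 0.2250 = 54.000 N, and the normal force is N = mg cos 13° = 24 × 10 × 0.9744 = 233.856 N.
With no friction the net force along the incline is 54.000 N, so a = g sin 13° = 54.000 / 24 = 2.2500 m/s².

2.250 m/s²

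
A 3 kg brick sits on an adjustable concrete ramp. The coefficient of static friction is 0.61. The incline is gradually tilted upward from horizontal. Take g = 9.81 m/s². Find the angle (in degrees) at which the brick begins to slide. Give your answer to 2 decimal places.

31.38°

At the threshold of sliding, static friction is at its maximum μ_s N and exactly balances the weight component along the incline: mg sin θ = μ_s mg cos θ.
Hence tan θ = μ_s = 0.61, so θ = arctan(0.61) = 31.3832°.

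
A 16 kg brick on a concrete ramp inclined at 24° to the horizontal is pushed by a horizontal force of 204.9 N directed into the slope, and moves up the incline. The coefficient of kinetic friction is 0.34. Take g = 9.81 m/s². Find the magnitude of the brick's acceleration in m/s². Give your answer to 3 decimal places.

2.891 m/s²

The horizontal push has components F cos 24° = 204.9 × 0.9135 = 187.176 N up the incline and F sin 24° = 204.9 × 0.4067 = 83.333 N pressing into the surface.
The normal force is therefore N = mg cos 24° + F sin 24° = 143.383 + 83.333 = 226.716 N, and kinetic friction down the slope is μN = 0.34 × 226.716 = 77.083 N.
Along the incline: F cos 24° − mg sin 24° − μN = ma, so 187.176 − 63.836 − 77.083 = 16 a, giving a = 2.8911 m/s².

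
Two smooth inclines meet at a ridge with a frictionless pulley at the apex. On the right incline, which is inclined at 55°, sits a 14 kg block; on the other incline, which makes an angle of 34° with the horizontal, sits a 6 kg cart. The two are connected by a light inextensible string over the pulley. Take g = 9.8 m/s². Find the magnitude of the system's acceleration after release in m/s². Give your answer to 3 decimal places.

Resolve each weight along its own incline: the 14 kg mass has component 14 × 9.8 × sin 55° = 112.388 N down its slope, and the 6 kg mass has 6 × 9.8 × sin 34° = 32.881 N down its slope.
The 14 kg side's 112.388 N exceeds the other side's 32.881 N, so that mass slides down and the 6 kg mass slides up. Taking that direction as positive, Newton's second law for the whole system gives 112.388 − 32.881 = (14 + 6) a, so a = 79.507 / 20 = 3.9754 m/s².

3.975 m/s²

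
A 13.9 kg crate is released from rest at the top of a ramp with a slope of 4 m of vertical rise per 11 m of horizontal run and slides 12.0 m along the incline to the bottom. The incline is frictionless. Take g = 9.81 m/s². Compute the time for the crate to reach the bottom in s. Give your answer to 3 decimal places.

The weight component along the incline is mg sin 19.98° = 46.600 N and the normal force is N = mg cos 19.98° = 128.149 N.
With no friction, a = g sin 19.98° = 3.3525 m/s².
Starting from rest, L = ½at², so t = √(2L/a) = √(2 × 12.0 / 3.3525) = 2.6756 s.

2.676 s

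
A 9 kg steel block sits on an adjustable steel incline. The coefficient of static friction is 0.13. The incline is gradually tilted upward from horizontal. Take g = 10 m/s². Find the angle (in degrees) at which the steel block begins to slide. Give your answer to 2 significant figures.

7.4°

At the threshold of sliding, static friction is at its maximum μ_s N and exactly balances the weight component along the incline: mg sin θ = μ_s mg cos θ.
Hence tan θ = μ_s = 0.13, so θ = arctan(0.13) = 7.4069°.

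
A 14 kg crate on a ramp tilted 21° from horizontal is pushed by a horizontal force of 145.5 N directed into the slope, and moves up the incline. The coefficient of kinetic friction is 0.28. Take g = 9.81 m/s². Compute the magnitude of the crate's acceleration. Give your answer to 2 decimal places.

The horizontal push has components F cos 21° = 145.5 × 0.9336 = 135.839 N up the incline and F sin 21° = 145.5 × 0.3584 = 52.147 N pressing into the surface.
The normal force is therefore N = mg cos 21° + F sin 21° = 128.221 + 52.147 = 180.368 N, and kinetic friction down the slope is μN = 0.28 × 180.368 = 50.503 N.
Along the incline: F cos 21° − mg sin 21° − μN = ma, so 135.839 − 49.223 − 50.503 = 14 a, giving a = 2.5795 m/s².

2.58 m/s²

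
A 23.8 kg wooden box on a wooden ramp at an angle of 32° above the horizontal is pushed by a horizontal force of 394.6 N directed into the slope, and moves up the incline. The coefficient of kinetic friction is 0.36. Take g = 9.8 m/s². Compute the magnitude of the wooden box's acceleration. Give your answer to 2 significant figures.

The horizontal push has components F cos 32° = 394.6 × 0.8480 = 334.621 N up the incline and F sin 32° = 394.6 × 0.5299 = 209.099 N pressing into the surface.
The normal force is therefore N = mg cos 32° + F sin 32° = 197.788 + 209.099 = 406.887 N, and kinetic friction down the slope is μN = 0.36 × 406.887 = 146.479 N.
Along the incline: F cos 32° − mg sin 32° − μN = ma, so 334.621 − 123.594 − 146.479 = 23.8 a, giving a = 2.7121 m/s².

2.7 m/s²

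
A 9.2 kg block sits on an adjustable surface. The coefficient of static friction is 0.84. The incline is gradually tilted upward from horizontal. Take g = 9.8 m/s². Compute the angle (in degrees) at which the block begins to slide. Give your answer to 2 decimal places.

At the threshold of sliding, static friction is at its maximum μ_s N and exactly balances the weight component along the incline: mg sin θ = μ_s mg cos θ.
Hence tan θ = μ_s = 0.84, so θ = arctan(0.84) = 40.0303°.

40.03°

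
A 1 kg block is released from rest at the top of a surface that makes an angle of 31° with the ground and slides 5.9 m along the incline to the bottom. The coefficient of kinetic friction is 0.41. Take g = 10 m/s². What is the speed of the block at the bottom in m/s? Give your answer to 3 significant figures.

4.39 m/s

The weight component along the incline is mg sin 31° = 5.150 N and the normal force is N = mg cos 31° = 8.572 N.
Friction up the slope is f = μN = 0.41 × 8.572 = 3.515 N, so the net downslope force is 5.150 − 3.515 = 1.635 N and a = 1.635 / 1 = 1.6350 m/s².
Starting from rest over a distance of 5.9 m, v² = 2aL = 2 × 1.6350 × 5.9 = 19.2930, so v = 4.3924 m/s.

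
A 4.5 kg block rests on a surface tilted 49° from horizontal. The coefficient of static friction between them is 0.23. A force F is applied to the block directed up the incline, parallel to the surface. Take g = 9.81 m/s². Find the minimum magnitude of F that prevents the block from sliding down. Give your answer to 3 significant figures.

The normal force is N = mg cos 49° = 28.962 N. With F at its minimum the block is on the verge of sliding down, so static friction is at its maximum μ_s N = 0.23 × 28.962 = 6.661 N and acts up the slope.
Equilibrium along the incline: F + μ_s N = mg sin 49°, so F = 33.317 − 6.661 = 26.656 N.

26.7 N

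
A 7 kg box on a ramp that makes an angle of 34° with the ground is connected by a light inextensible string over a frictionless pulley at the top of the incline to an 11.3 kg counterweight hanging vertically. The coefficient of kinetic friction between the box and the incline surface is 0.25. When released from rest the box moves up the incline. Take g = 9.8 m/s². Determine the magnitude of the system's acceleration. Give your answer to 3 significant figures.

For the box on the incline: the weight component along the slope is m₁g sin 34° = 7 × 9.8 × 0.5592 = 38.361 N and the normal force is N = m₁g cos 34° = 56.872 N.
Kinetic friction opposes the box's motion up the incline: f = μN = 0.25 × 56.872 = 14.218 N acting down the slope.
Newton's second law for the box (up-slope positive): T − 38.361 − 14.218 = 7 a. For the hanging counterweight (downward positive): 11.3 × 9.8 − T = 11.3 a.
Adding the two equations eliminates T: 58.161 = 18.3 a, so a = 3.1782 m/s².

3.18 m/s²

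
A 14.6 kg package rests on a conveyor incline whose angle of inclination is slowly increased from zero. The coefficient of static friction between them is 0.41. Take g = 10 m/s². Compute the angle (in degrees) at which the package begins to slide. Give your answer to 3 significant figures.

At the threshold of sliding, static friction is at its maximum μ_s N and exactly balances the weight component along the incline: mg sin θ = μ_s mg cos θ.
Hence tan θ = μ_s = 0.41, so θ = arctan(0.41) = 22.2936°.

22.3°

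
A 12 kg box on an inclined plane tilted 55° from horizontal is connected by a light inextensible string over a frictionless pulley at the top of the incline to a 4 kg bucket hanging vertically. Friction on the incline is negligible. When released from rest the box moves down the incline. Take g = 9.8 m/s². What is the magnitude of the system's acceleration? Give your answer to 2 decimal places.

3.57 m/s²

For the box on the incline: the weight component along the slope is m₁g sin 55° = 12 × 9.8 × 0.8192 = 96.338 N and the normal force is N = m₁g cos 55° = 67.453 N.
Newton's second law for the box (down-slope positive): 96.338 − T = 12 a. For the hanging bucket (upward positive): T − 4 × 9.8 = 4 a.
Adding the two equations eliminates T: 57.138 = 16 a, so a = 3.5711 m/s².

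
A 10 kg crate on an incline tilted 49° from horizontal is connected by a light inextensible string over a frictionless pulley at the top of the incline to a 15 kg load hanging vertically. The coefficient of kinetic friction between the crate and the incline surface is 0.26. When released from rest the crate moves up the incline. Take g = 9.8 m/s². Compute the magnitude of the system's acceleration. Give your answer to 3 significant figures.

For the crate on the incline: the weight component along the slope is m₁g sin 49° = 10 × 9.8 × 0.7547 = 73.961 N and the normal force is N = m₁g cos 49° = 64.294 N.
Kinetic friction opposes the crate's motion up the incline: f = μN = 0.26 × 64.294 = 16.716 N acting down the slope.
Newton's second law for the crate (up-slope positive): T − 73.961 − 16.716 = 10 a. For the hanging load (downward positive): 15 × 9.8 − T = 15 a.
Adding the two equations eliminates T: 56.323 = 25 a, so a = 2.2529 m/s².

2.25 m/s²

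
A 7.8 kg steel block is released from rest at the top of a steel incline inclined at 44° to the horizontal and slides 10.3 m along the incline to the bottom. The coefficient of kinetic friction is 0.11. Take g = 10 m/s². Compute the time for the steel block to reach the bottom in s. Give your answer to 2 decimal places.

The weight component along the incline is mg sin 44° = 54.183 N and the normal force is N = mg cos 44° = 56.109 N.
Friction up the slope is f = μN = 0.11 × 56.109 = 6.172 N, so the net downslope force is 54.183 − 6.172 = 48.011 N and a = 48.011 / 7.8 = 6.1553 m/s².
Starting from rest, L = ½at², so t = √(2L/a) = √(2 × 10.3 / 6.1553) = 1.8294 s.

1.83 s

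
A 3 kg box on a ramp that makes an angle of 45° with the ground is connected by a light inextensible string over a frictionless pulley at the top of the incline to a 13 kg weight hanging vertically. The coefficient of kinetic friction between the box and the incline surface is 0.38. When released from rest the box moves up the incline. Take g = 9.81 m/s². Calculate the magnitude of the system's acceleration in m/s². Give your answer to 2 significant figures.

For the box on the incline: the weight component along the slope is m₁g sin 45° = 3 × 9.81 × 0.7071 = 20.810 N and the normal force is N = m₁g cos 45° = 20.810 N.
Kinetic friction opposes the box's motion up the incline: f = μN = 0.38 × 20.810 = 7.908 N acting down the slope.
Newton's second law for the box (up-slope positive): T − 20.810 − 7.908 = 3 a. For the hanging weight (downward positive): 13 × 9.81 − T = 13 a.
Adding the two equations eliminates T: 98.812 = 16 a, so a = 6.1757 m/s².

6.2 m/s²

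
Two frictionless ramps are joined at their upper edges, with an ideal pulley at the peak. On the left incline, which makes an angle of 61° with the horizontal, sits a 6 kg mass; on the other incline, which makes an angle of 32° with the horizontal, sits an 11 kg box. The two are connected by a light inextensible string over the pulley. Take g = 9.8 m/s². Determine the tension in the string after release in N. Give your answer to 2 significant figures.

53 N

Resolve each weight along its own incline: the 6 kg mass has component 6 × 9.8 × sin 61° = 51.428 N down its slope, and the 11 kg mass has 11 × 9.8 × sin 32° = 57.125 N down its slope.
The 11 kg side's 57.125 N exceeds the other side's 51.428 N, so that mass slides down and the 6 kg mass slides up. Taking that direction as positive, Newton's second law for the whole system gives 57.125 − 51.428 = (6 + 11) a, so a = 5.697 / 17 = 0.3351 m/s².
For the 6 kg mass (up-slope positive): T − 51.428 = 6 × 0.3351, so T = 53.439 N.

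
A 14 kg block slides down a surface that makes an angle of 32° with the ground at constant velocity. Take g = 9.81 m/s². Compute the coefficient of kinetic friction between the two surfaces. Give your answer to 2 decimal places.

At constant velocity the net force along the incline is zero: mg sin 32° = μ mg cos 32°.
So μ = tan 32° = 0.5299 / 0.8480 = 0.6249.

0.62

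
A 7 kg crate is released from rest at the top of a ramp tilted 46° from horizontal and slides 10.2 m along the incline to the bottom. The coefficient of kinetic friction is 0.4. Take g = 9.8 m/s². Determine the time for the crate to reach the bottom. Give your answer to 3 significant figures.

2.17 s

The weight component along the incline is mg sin 46° = 49.347 N and the normal force is N = mg cos 46° = 47.654 N.
Friction up the slope is f = μN = 0.4 × 47.654 = 19.062 N, so the net downslope force is 49.347 − 19.062 = 30.285 N and a = 30.285 / 7 = 4.3264 m/s².
Starting from rest, L = ½at², so t = √(2L/a) = √(2 × 10.2 / 4.3264) = 2.1715 s.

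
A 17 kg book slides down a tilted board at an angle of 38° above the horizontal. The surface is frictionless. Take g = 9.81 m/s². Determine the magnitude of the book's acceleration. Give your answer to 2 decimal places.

Resolving the weight along the incline: the component pulling the book down the slope is mg sin 38° = 17 × 9.81 × 0.6157 = 102.680 N, and the normal force is N = mg cos 38° = 17 × 9.81 × 0.7880 = 131.415 N.
With no friction the net force along the incline is 102.680 N, so a = g sin 38° = 102.680 / 17 = 6.0400 m/s².

6.04 m/s²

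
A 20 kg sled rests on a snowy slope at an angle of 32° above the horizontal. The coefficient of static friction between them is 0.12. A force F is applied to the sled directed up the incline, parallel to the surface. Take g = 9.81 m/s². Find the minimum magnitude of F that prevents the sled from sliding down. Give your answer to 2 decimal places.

84.00 N

The normal force is N = mg cos 32° = 166.387 N. With F at its minimum the sled is on the verge of sliding down, so static friction is at its maximum μ_s N = 0.12 × 166.387 = 19.966 N and acts up the slope.
Equilibrium along the incline: F + μ_s N = mg sin 32°, so F = 103.970 − 19.966 = 84.004 N.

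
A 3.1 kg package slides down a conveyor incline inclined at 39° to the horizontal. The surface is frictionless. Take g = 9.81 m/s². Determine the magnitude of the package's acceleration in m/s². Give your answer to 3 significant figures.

Resolving the weight along the incline: the component pulling the package down the slope is mg sin 39° = 3.1 × 9.81 × 0.6293 = 19.138 N, and the normal force is N = mg cos 39° = 3.1 × 9.81 × 0.7771 = 23.632 N.
With no friction the net force along the incline is 19.138 N, so a = g sin 39° = 19.138 / 3.1 = 6.1735 m/s².

6.17 m/s²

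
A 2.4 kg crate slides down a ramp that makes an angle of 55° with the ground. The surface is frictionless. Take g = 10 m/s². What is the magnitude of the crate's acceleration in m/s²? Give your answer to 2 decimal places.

Resolving the weight along the incline: the component pulling the crate down the slope is mg sin 55° = 2.4 × 10 × 0.8192 = 19.661 N, and the normal force is N = mg cos 55° = 2.4 × 10 × 0.5736 = 13.766 N.
With no friction the net force along the incline is 19.661 N, so a = g sin 55° = 19.661 / 2.4 = 8.1921 m/s².

8.19 m/s²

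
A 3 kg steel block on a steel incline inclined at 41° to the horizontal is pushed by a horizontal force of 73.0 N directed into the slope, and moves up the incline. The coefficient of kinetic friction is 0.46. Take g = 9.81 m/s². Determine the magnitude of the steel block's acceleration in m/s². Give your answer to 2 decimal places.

1.18 m/s²

The horizontal push has components F cos 41° = 73.0 × 0.7547 = 55.093 N up the incline and F sin 41° = 73.0 × 0.6561 = 47.895 N pressing into the surface.
The normal force is therefore N = mg cos 41° + F sin 41° = 22.211 + 47.895 = 70.106 N, and kinetic friction down the slope is μN = 0.46 × 70.106 = 32.249 N.
Along the incline: F cos 41° − mg sin 41° − μN = ma, so 55.093 − 19.309 − 32.249 = 3 a, giving a = 1.1783 m/s².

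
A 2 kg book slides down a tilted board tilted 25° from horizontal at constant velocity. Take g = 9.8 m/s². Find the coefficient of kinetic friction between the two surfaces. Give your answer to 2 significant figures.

At constant velocity the net force along the incline is zero: mg sin 25° = μ mg cos 25°.
So μ = tan 25° = 0.4226 / 0.9063 = 0.4663.

0.47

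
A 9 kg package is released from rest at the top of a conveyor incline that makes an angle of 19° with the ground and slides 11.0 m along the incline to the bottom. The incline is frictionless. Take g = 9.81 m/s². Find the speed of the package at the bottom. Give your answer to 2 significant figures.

The weight component along the incline is mg sin 19° = 28.744 N and the normal force is N = mg cos 19° = 83.480 N.
With no friction, a = g sin 19° = 3.1938 m/s².
Starting from rest over a distance of 11.0 m, v² = 2aL = 2 × 3.1938 × 11.0 = 70.2636, so v = 8.3823 m/s.

8.4 m/s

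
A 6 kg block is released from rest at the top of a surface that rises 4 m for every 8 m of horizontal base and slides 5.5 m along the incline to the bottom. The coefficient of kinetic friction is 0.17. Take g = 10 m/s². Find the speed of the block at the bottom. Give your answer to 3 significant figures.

5.70 m/s

The weight component along the incline is mg sin 26.57° = 26.833 N and the normal force is N = mg cos 26.57° = 53.666 N.
Friction up the slope is f = μN = 0.17 × 53.666 = 9.123 N, so the net downslope force is 26.833 − 9.123 = 17.710 N and a = 17.710 / 6 = 2.9517 m/s².
Starting from rest over a distance of 5.5 m, v² = 2aL = 2 × 2.9517 × 5.5 = 32.4687, so v = 5.6981 m/s.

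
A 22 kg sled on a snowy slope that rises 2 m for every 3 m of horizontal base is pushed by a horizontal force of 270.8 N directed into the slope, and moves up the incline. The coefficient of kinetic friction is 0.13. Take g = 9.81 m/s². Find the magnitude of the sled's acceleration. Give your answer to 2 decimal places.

2.85 m/s²

The horizontal push has components F cos 33.69° = 270.8 × 0.8321 = 225.333 N up the incline and F sin 33.69° = 270.8 × 0.5547 = 150.213 N pressing into the surface.
The normal force is therefore N = mg cos 33.69° + F sin 33.69° = 179.584 + 150.213 = 329.797 N, and kinetic friction down the slope is μN = 0.13 × 329.797 = 42.874 N.
Along the incline: F cos 33.69° − mg sin 33.69° − μN = ma, so 225.333 − 119.715 − 42.874 = 22 a, giving a = 2.8520 m/s².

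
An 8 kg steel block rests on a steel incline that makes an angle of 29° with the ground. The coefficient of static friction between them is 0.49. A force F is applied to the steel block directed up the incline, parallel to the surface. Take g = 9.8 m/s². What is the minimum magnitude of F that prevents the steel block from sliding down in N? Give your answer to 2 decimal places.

The normal force is N = mg cos 29° = 68.570 N. With F at its minimum the steel block is on the verge of sliding down, so static friction is at its maximum μ_s N = 0.49 × 68.570 = 33.599 N and acts up the slope.
Equilibrium along the incline: F + μ_s N = mg sin 29°, so F = 38.009 − 33.599 = 4.410 N.

4.41 N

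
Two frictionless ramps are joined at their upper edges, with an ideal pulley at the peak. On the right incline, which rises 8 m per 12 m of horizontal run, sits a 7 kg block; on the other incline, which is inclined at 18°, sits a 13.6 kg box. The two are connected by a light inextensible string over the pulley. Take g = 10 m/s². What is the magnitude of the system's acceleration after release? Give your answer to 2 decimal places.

0.16 m/s²

Resolve each weight along its own incline: the 7 kg mass has component 7 × 10 × sin 33.69° = 38.829 N down its slope, and the 13.6 kg mass has 13.6 × 10 × sin 18° = 42.026 N down its slope.
The 13.6 kg side's 42.026 N exceeds the other side's 38.829 N, so that mass slides down and the 7 kg mass slides up. Taking that direction as positive, Newton's second law for the whole system gives 42.026 − 38.829 = (7 + 13.6) a, so a = 3.197 / 20.6 = 0.1552 m/s².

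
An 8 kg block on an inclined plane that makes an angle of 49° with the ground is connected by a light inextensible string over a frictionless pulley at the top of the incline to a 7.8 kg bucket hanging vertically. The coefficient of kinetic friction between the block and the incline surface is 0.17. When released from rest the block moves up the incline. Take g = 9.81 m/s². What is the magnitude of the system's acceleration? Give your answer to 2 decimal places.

0.54 m/s²

For the block on the incline: the weight component along the slope is m₁g sin 49° = 8 × 9.81 × 0.7547 = 59.229 N and the normal force is N = m₁g cos 49° = 51.488 N.
Kinetic friction opposes the block's motion up the incline: f = μN = 0.17 × 51.488 = 8.753 N acting down the slope.
Newton's second law for the block (up-slope positive): T − 59.229 − 8.753 = 8 a. For the hanging bucket (downward positive): 7.8 × 9.81 − T = 7.8 a.
Adding the two equations eliminates T: 8.536 = 15.8 a, so a = 0.5403 m/s².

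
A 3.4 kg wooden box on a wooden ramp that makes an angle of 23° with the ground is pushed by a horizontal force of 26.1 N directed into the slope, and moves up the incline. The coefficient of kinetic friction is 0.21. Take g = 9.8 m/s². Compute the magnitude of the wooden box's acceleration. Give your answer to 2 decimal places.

0.71 m/s²

The horizontal push has components F cos 23° = 26.1 × 0.9205 = 24.025 N up the incline and F sin 23° = 26.1 × 0.3907 = 10.197 N pressing into the surface.
The normal force is therefore N = mg cos 23° + F sin 23° = 30.671 + 10.197 = 40.868 N, and kinetic friction down the slope is μN = 0.21 × 40.868 = 8.582 N.
Along the incline: F cos 23° − mg sin 23° − μN = ma, so 24.025 − 13.018 − 8.582 = 3.4 a, giving a = 0.7132 m/s².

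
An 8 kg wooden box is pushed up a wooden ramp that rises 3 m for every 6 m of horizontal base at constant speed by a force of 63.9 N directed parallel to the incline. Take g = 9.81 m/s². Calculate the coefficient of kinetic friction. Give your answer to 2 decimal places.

0.41

At constant speed ΣF = 0 along the incline. The applied 63.9 N acts up the slope; the weight component mg sin 26.57° = 35.097 N and kinetic friction μN both act down the slope.
So 63.9 = 35.097 + μ × 70.195, giving μ = (63.9 − 35.097) / 70.195 = 0.4103.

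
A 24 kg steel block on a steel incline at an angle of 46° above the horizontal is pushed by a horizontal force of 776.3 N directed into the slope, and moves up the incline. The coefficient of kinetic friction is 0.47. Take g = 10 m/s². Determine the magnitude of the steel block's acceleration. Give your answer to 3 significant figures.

1.08 m/s²

The horizontal push has components F cos 46° = 776.3 × 0.6947 = 539.296 N up the incline and F sin 46° = 776.3 × 0.7193 = 558.393 N pressing into the surface.
The normal force is therefore N = mg cos 46° + F sin 46° = 166.728 + 558.393 = 725.121 N, and kinetic friction down the slope is μN = 0.47 × 725.121 = 340.807 N.
Along the incline: F cos 46° − mg sin 46° − μN = ma, so 539.296 − 172.632 − 340.807 = 24 a, giving a = 1.0774 m/s².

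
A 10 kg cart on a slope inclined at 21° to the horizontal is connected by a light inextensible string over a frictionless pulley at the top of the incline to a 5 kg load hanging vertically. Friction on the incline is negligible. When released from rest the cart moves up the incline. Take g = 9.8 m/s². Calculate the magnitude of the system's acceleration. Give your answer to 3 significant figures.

For the cart on the incline: the weight component along the slope is m₁g sin 21° = 10 × 9.8 × 0.3584 = 35.123 N and the normal force is N = m₁g cos 21° = 91.491 N.
Newton's second law for the cart (up-slope positive): T − 35.123 = 10 a. For the hanging load (downward positive): 5 × 9.8 − T = 5 a.
Adding the two equations eliminates T: 13.877 = 15 a, so a = 0.9251 m/s².

0.925 m/s²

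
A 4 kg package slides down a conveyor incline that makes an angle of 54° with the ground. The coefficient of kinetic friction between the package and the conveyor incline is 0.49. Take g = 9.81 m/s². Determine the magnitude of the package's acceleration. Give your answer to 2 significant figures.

Resolving the weight along the incline: the component pulling the package down the slope is mg sin 54° = 4 × 9.81 × 0.8090 = 31.745 N, and the normal force is N = mg cos 54° = 4 × 9.81 × 0.5878 = 23.065 N.
Kinetic friction acts up the slope with magnitude f = μN = 0.49 × 23.065 = 11.302 N.
Net force along the incline is 31.745 − 11.302 = 20.443 N, so a = 20.443 / 4 = 5.1108 m/s².

5.1 m/s²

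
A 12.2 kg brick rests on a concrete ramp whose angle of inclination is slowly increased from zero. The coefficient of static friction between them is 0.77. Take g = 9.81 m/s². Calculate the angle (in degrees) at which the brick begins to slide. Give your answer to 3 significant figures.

37.6°

At the threshold of sliding, static friction is at its maximum μ_s N and exactly balances the weight component along the incline: mg sin θ = μ_s mg cos θ.
Hence tan θ = μ_s = 0.77, so θ = arctan(0.77) = 37.5963°.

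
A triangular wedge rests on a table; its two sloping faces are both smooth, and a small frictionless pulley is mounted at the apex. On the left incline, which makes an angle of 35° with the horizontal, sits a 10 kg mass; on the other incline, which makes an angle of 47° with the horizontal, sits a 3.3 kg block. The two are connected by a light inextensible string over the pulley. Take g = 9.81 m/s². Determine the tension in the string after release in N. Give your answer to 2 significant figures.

Resolve each weight along its own incline: the 10 kg mass has component 10 × 9.81 × sin 35° = 56.268 N down its slope, and the 3.3 kg mass has 3.3 × 9.81 × sin 47° = 23.676 N down its slope.
The 10 kg side's 56.268 N exceeds the other side's 23.676 N, so that mass slides down and the 3.3 kg mass slides up. Taking that direction as positive, Newton's second law for the whole system gives 56.268 − 23.676 = (10 + 3.3) a, so a = 32.592 / 13.3 = 2.4505 m/s².
For the 3.3 kg mass (up-slope positive): T − 23.676 = 3.3 × 2.4505, so T = 31.763 N.

32 N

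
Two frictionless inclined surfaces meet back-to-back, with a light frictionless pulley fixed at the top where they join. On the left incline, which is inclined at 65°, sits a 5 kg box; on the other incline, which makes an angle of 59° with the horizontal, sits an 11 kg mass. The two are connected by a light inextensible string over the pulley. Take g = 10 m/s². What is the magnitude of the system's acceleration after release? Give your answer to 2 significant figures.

Resolve each weight along its own incline: the 5 kg mass has component 5 × 10 × sin 65° = 45.315 N down its slope, and the 11 kg mass has 11 × 10 × sin 59° = 94.288 N down its slope.
The 11 kg side's 94.288 N exceeds the other side's 45.315 N, so that mass slides down and the 5 kg mass slides up. Taking that direction as positive, Newton's second law for the whole system gives 94.288 − 45.315 = (5 + 11) a, so a = 48.973 / 16 = 3.0608 m/s².

3.1 m/s²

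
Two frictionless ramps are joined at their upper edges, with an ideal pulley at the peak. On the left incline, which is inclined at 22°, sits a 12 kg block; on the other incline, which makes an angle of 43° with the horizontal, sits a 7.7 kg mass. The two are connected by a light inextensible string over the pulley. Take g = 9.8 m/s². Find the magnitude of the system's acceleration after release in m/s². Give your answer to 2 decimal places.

0.38 m/s²

Resolve each weight along its own incline: the 12 kg mass has component 12 × 9.8 × sin 22° = 44.054 N down its slope, and the 7.7 kg mass has 7.7 × 9.8 × sin 43° = 51.464 N down its slope.
The 7.7 kg side's 51.464 N exceeds the other side's 44.054 N, so that mass slides down and the 12 kg mass slides up. Taking that direction as positive, Newton's second law for the whole system gives 51.464 − 44.054 = (12 + 7.7) a, so a = 7.410 / 19.7 = 0.3761 m/s².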